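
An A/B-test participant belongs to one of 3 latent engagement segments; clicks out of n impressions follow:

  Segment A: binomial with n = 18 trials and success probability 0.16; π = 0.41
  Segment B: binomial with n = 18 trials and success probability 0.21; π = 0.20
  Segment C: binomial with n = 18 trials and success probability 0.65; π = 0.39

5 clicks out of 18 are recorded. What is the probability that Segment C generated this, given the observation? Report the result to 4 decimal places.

By Bayes' theorem, P(k | x) = π_k f_k(x) / Σ_j π_j f_j(x).
Binomial probabilities:
  L_A = C(18,5)·0.16^5·0.84^13 = 8568·0.000104858·0.103665 = 0.0931344
  L_B = C(18,5)·0.21^5·0.79^13 = 8568·0.00040841·0.0466823 = 0.163353
  L_C = C(18,5)·0.65^5·0.35^13 = 8568·0.116029·1.18273e-06 = 0.00117579
Multiply by the mixture weights:
  π_A·L_A = 0.41 × 0.0931344 = 0.0381851
  π_B·L_B = 0.20 × 0.163353 = 0.0326707
  π_C·L_C = 0.39 × 0.00117579 = 0.000458559
Evidence: 0.0381851 + 0.0326707 + 0.000458559 = 0.0713143
P(Segment C | data) = 0.000458559 / 0.0713143 ≈ 0.0064

0.0064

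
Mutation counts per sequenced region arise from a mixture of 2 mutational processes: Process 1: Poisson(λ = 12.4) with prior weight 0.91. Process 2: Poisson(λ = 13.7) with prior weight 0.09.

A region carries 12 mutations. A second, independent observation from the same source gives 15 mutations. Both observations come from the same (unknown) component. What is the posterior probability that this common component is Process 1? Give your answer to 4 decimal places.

P(component k | x) = P(Z=k)·f_k(x) / marginal(x), where marginal(x) = Σ_j P(Z=j)·f_j(x).
Since both observations come from the same component, the likelihood for component k is f_k(x₁)·f_k(x₂).
  f_1 = [0.113624] × [0.079355] = 0.00901666
  f_2 = [0.102441] × [0.0964883] = 0.00988439
Unnormalised posteriors:
  P(Z=1)·f_1 = 0.91 × 0.00901666 = 0.00820516
  P(Z=2)·f_2 = 0.09 × 0.00988439 = 0.000889595
Normaliser: 0.00820516 + 0.000889595 = 0.00909476
Responsibility of Process 1: 0.00820516 / 0.00909476 ≈ 0.9022

0.9022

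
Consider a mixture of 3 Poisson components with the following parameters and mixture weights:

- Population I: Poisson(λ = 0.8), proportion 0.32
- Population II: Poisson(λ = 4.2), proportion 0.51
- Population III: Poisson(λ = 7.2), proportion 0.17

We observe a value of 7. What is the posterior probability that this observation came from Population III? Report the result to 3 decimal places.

0.419

By Bayes' theorem, P(k | x) = P(Z=k) f_k(x) / Σ_j P(Z=j) f_j(x).
Component likelihoods at x = 7:
  f_I = e^(−0.8)·0.8^7/7! = 1.86966e-05
  f_II = e^(−4.2)·4.2^7/7! = 0.0685927
  f_III = e^(−7.2)·7.2^7/7! = 0.148586
Unnormalised posteriors:
  P(Z=I)·f_I = 0.32 × 1.86966e-05 = 5.98293e-06
  P(Z=II)·f_II = 0.51 × 0.0685927 = 0.0349823
  P(Z=III)·f_III = 0.17 × 0.148586 = 0.0252595
Sum: 5.98293e-06 + 0.0349823 + 0.0252595 = 0.0602478
Responsibility of Population III: 0.0252595 / 0.0602478 ≈ 0.419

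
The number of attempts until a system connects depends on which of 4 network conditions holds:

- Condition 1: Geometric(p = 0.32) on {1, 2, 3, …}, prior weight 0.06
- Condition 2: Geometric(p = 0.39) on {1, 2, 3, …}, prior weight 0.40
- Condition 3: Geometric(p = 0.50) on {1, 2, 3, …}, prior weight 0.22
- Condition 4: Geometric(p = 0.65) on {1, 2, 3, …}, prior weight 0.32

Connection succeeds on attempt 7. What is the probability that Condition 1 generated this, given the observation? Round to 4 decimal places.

Apply Bayes' rule: the posterior for each component is proportional to its prior times its likelihood at x.
Component likelihoods at x = 7:
  L_1 = 0.0316376
  L_2 = 0.0200929
  L_3 = 0.0078125
  L_4 = 0.00119487
Multiply by the mixture weights:
  π_1·L_1 = 0.06 × 0.0316376 = 0.00189826
  π_2·L_2 = 0.40 × 0.0200929 = 0.00803718
  π_3·L_3 = 0.22 × 0.0078125 = 0.00171875
  π_4·L_4 = 0.32 × 0.00119487 = 0.000382359
Sum: 0.00189826 + 0.00803718 + 0.00171875 + 0.000382359 = 0.0120365
P(Condition 1 | the observation) = 0.00189826 / 0.0120365 ≈ 0.1577

0.1577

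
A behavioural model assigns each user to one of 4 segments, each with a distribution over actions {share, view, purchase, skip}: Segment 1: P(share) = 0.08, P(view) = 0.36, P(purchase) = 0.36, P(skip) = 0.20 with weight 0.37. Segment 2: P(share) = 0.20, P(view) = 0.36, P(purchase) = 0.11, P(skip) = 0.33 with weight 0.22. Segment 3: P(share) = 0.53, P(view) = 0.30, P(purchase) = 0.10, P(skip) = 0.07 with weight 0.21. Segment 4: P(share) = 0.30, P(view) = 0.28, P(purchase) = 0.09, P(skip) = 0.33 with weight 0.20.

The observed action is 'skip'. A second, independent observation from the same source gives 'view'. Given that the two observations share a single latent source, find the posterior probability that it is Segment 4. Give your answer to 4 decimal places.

Apply Bayes' rule: the posterior for each component is proportional to its prior times its likelihood at x.
Since both observations come from the same component, the likelihood for component k is f_k(x₁)·f_k(x₂).
  L_1 = [P(skip | comp) = 0.20] × [0.36] = 0.072
  L_2 = [P(skip | comp) = 0.33] × [0.36] = 0.1188
  L_3 = [P(skip | comp) = 0.07] × [0.3] = 0.021
  L_4 = [P(skip | comp) = 0.33] × [0.28] = 0.0924
Unnormalised posteriors:
  P(Z=1)·L_1 = 0.37 × 0.072 = 0.02664
  P(Z=2)·L_2 = 0.22 × 0.1188 = 0.026136
  P(Z=3)·L_3 = 0.21 × 0.021 = 0.00441
  P(Z=4)·L_4 = 0.20 × 0.0924 = 0.01848
Evidence: 0.02664 + 0.026136 + 0.00441 + 0.01848 = 0.075666
Responsibility of Segment 4: 0.01848 / 0.075666 ≈ 0.2442

0.2442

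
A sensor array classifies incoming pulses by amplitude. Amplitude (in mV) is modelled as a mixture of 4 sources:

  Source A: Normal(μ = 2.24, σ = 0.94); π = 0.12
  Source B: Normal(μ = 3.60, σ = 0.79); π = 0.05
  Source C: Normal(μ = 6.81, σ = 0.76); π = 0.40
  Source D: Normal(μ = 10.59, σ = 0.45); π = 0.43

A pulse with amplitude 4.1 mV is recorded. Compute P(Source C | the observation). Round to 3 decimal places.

0.013

By Bayes' theorem, P(k | x) = π_k f_k(x) / Σ_j π_j f_j(x).
Evaluate each component's likelihood at the observed value:
  p_A = 0.0599205
  p_B = 0.413332
  p_C = 0.000910125
  p_D = 6.03899e-46
Unnormalised posteriors:
  π_A·p_A = 0.12 × 0.0599205 = 0.00719046
  π_B·p_B = 0.05 × 0.413332 = 0.0206666
  π_C·p_C = 0.40 × 0.000910125 = 0.00036405
  π_D·p_D = 0.43 × 6.03899e-46 = 2.59677e-46
Marginal: 0.00719046 + 0.0206666 + 0.00036405 + 2.59677e-46 = 0.0282211
So the posterior for Source C is 0.00036405 / 0.0282211 ≈ 0.013.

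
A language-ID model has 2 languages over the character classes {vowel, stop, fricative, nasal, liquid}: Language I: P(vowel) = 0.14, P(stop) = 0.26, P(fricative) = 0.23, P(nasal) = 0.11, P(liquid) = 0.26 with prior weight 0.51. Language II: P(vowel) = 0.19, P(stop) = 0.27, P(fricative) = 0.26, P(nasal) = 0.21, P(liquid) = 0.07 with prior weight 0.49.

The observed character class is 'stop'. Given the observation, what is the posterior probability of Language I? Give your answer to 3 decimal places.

Apply Bayes' rule: the posterior for each component is proportional to its prior times its likelihood at x.
Component likelihoods at x = 'stop':
  f_I = P(stop | comp) = 0.26
  f_II = P(stop | comp) = 0.27
Unnormalised posteriors:
  π_I·f_I = 0.51 × 0.26 = 0.1326
  π_II·f_II = 0.49 × 0.27 = 0.1323
Marginal: 0.1326 + 0.1323 = 0.2649
So the posterior for Language I is 0.1326 / 0.2649 ≈ 0.501.

0.501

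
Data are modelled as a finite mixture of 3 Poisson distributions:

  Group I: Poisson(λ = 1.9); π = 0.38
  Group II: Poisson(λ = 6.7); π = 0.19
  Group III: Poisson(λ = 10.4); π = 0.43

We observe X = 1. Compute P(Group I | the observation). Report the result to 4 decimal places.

Apply Bayes' rule: the posterior for each component is proportional to its prior times its likelihood at x.
Component likelihoods at x = 1:
  f_I = 0.28418
  f_II = 0.00824711
  f_III = 0.000316498
Multiply by the mixture weights:
  w_I·f_I = 0.38 × 0.28418 = 0.107989
  w_II·f_II = 0.19 × 0.00824711 = 0.00156695
  w_III·f_III = 0.43 × 0.000316498 = 0.000136094
Evidence: 0.107989 + 0.00156695 + 0.000136094 = 0.109692
P(Group I | 1) = 0.107989 / 0.109692 ≈ 0.9845

0.9845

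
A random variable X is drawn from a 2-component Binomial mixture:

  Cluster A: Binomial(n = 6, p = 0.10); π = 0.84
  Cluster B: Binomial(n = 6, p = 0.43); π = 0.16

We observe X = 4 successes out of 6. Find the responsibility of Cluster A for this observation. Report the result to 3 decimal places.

Posterior ∝ prior × likelihood, so P(k | x) ∝ π_k f_k(x); normalise over all components.
Evaluate each component's likelihood at the observed value:
  p_A = C(6,4)·0.10^4·0.90^2 = 15·0.0001·0.81 = 0.001215
  p_B = C(6,4)·0.43^4·0.57^2 = 15·0.034188·0.3249 = 0.166615
Weight by the priors:
  π_A·p_A = 0.84 × 0.001215 = 0.0010206
  π_B·p_B = 0.16 × 0.166615 = 0.0266584
Denominator: 0.0010206 + 0.0266584 = 0.027679
P(Cluster A | 4 successes out of 6) = 0.0010206 / 0.027679 ≈ 0.037

0.037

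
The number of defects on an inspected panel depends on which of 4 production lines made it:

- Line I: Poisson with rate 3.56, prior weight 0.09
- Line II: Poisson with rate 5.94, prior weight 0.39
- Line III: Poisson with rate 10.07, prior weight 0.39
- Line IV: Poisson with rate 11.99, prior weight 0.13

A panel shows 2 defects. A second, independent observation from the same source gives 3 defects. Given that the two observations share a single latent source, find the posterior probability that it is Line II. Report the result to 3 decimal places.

0.324

Posterior ∝ prior × likelihood, so P(k | x) ∝ w_k f_k(x); normalise over all components.
Since both observations come from the same component, the likelihood for component k is f_k(x₁)·f_k(x₂).
  f_I = [0.180211] × [0.213851] = 0.0385383
  f_II = [0.0464337] × [0.0919388] = 0.00426906
  f_III = [0.00214627] × [0.0072043] = 1.54623e-05
  f_IV = [0.000446085] × [0.00178285] = 7.95304e-07
Unnormalised posteriors:
  w_I·f_I = 0.09 × 0.0385383 = 0.00346844
  w_II·f_II = 0.39 × 0.00426906 = 0.00166493
  w_III·f_III = 0.39 × 1.54623e-05 = 6.03031e-06
  w_IV·f_IV = 0.13 × 7.95304e-07 = 1.03389e-07
Normaliser: 0.00346844 + 0.00166493 + 6.03031e-06 + 1.03389e-07 = 0.00513951
P(Line II | x₁, x₂) = 0.00166493 / 0.00513951 ≈ 0.324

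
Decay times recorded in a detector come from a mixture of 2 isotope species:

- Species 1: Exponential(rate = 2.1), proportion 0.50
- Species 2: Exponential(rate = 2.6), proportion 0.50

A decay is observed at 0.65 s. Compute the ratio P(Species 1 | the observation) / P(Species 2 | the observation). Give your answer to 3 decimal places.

1.118

Posterior odds = (π_i f_i(x)) / (π_j f_j(x)); the normalising sum cancels.
Component likelihoods at x = 0.65 s:
  f_1 = 0.536299
  f_2 = 0.479751
Posterior odds = (π_1·f_1) / (π_2·f_2) = (0.50·0.536299) / (0.50·0.479751) = 0.26815 / 0.239875 ≈ 1.118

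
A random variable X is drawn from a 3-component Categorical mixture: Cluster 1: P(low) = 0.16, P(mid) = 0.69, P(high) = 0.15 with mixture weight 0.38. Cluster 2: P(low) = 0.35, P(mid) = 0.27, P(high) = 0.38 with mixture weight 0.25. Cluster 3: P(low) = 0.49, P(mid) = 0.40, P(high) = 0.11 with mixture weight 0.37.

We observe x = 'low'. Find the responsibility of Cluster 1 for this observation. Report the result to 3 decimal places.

0.184

Posterior ∝ prior × likelihood, so P(k | x) ∝ π_k f_k(x); normalise over all components.
Component likelihoods at x = 'low':
  p_1 = P(low | comp) = 0.16
  p_2 = P(low | comp) = 0.35
  p_3 = P(low | comp) = 0.49
Prior × likelihood for each component:
  π_1·p_1 = 0.38 × 0.16 = 0.0608
  π_2·p_2 = 0.25 × 0.35 = 0.0875
  π_3·p_3 = 0.37 × 0.49 = 0.1813
Normaliser: 0.0608 + 0.0875 + 0.1813 = 0.3296
P(Cluster 1 | x) = 0.0608 / 0.3296 ≈ 0.184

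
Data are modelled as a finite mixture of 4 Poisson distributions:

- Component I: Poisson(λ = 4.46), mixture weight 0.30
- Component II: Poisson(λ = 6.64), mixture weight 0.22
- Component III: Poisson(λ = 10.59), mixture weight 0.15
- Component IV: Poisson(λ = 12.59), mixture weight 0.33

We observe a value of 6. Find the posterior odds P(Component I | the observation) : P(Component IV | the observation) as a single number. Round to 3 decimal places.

Posterior odds = (π_i f_i(x)) / (π_j f_j(x)); the normalising sum cancels.
Poisson probabilities:
  p_I = e^(−4.46)·4.46^6/6! = 0.126393
  p_II = e^(−6.64)·6.64^6/6! = 0.155582
  p_III = e^(−10.59)·10.59^6/6! = 0.049302
  p_IV = e^(−12.59)·12.59^6/6! = 0.0188388
Posterior odds = (π_I·p_I) / (π_IV·p_IV) = (0.30·0.126393) / (0.33·0.0188388) = 0.0379179 / 0.00621682 ≈ 6.099

6.099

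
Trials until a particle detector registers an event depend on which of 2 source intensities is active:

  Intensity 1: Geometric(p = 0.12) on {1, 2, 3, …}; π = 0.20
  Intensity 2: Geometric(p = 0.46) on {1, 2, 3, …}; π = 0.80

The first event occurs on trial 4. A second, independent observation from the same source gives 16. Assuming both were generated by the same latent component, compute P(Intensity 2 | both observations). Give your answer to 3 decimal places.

P(component k | x) = P(Z=k)·f_k(x) / marginal(x), where marginal(x) = Σ_j P(Z=j)·f_j(x).
Since both observations come from the same component, the likelihood for component k is f_k(x₁)·f_k(x₂).
  f_1 = [0.0817766] × [0.0176369] = 0.00144228
  f_2 = [0.0724334] × [4.45312e-05] = 3.22555e-06
Unnormalised posteriors:
  P(Z=1)·f_1 = 0.20 × 0.00144228 = 0.000288457
  P(Z=2)·f_2 = 0.80 × 3.22555e-06 = 2.58044e-06
Sum: 0.000288457 + 2.58044e-06 = 0.000291037
Responsibility of Intensity 2: 2.58044e-06 / 0.000291037 ≈ 0.009

0.009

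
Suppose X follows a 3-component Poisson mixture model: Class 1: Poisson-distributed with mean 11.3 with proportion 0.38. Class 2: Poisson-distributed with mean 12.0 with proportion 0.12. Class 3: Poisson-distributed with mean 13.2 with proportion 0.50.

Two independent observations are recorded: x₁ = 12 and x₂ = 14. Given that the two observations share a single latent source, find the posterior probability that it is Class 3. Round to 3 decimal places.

0.550

Posterior ∝ prior × likelihood, so P(k | x) ∝ w_k f_k(x); normalise over all components.
Since both observations come from the same component, the likelihood for component k is f_k(x₁)·f_k(x₂).
  L_1 = [0.111964] × [0.0785529] = 0.00879506
  L_2 = [0.114368] × [0.0904889] = 0.010349
  L_3 = [0.108109] × [0.1035] = 0.0111893
Unnormalised posteriors:
  w_1·L_1 = 0.38 × 0.00879506 = 0.00334212
  w_2·L_2 = 0.12 × 0.010349 = 0.00124188
  w_3·L_3 = 0.50 × 0.0111893 = 0.00559465
Sum: 0.00334212 + 0.00124188 + 0.00559465 = 0.0101787
Responsibility of Class 3: 0.00559465 / 0.0101787 ≈ 0.550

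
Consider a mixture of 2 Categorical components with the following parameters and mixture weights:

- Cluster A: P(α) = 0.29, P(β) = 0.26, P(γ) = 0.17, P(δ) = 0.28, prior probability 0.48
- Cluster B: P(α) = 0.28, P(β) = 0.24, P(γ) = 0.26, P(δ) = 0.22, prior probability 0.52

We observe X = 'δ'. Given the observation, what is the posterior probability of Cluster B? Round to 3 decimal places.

0.460

Posterior ∝ prior × likelihood, so P(k | x) ∝ π_k f_k(x); normalise over all components.
Component likelihoods at x = 'δ':
  p_A = P(δ | comp) = 0.28
  p_B = P(δ | comp) = 0.22
Weight by the priors:
  π_A·p_A = 0.48 × 0.28 = 0.1344
  π_B·p_B = 0.52 × 0.22 = 0.1144
Sum: 0.1344 + 0.1144 = 0.2488
Responsibility of Cluster B: 0.1144 / 0.2488 ≈ 0.460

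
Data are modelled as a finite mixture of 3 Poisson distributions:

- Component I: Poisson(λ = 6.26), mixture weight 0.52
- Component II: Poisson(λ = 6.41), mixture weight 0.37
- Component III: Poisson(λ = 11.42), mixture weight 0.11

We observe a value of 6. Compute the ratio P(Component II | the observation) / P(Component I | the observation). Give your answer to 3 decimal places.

Posterior odds = (P(Z=i) f_i(x)) / (P(Z=j) f_j(x)); the normalising sum cancels.
Component likelihoods at x = 6:
  L_I = e^(−6.26)·6.26^6/6! = 0.159746
  L_II = e^(−6.41)·6.41^6/6! = 0.158485
  L_III = e^(−11.42)·11.42^6/6! = 0.0338081
Posterior odds = (P(Z=II)·L_II) / (P(Z=I)·L_I) = (0.37·0.158485) / (0.52·0.159746) = 0.0586394 / 0.0830679 ≈ 0.706

0.706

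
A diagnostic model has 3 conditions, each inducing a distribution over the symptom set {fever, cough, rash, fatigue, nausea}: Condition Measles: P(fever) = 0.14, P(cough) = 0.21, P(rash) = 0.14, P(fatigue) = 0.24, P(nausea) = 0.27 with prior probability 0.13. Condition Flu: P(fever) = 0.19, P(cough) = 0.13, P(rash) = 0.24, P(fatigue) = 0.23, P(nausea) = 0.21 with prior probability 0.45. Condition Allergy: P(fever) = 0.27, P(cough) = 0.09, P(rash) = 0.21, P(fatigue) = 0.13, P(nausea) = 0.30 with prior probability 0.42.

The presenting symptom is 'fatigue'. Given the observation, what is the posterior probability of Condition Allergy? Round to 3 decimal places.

The responsibility of component k is P(Z=k) f_k(x) divided by Σ_j P(Z=j) f_j(x).
Categorical probabilities:
  p_Measles = P(fatigue | comp) = 0.24
  p_Flu = P(fatigue | comp) = 0.23
  p_Allergy = P(fatigue | comp) = 0.13
Weight by the priors:
  P(Z=Measles)·p_Measles = 0.13 × 0.24 = 0.0312
  P(Z=Flu)·p_Flu = 0.45 × 0.23 = 0.1035
  P(Z=Allergy)·p_Allergy = 0.42 × 0.13 = 0.0546
Sum: 0.0312 + 0.1035 + 0.0546 = 0.1893
So the posterior for Condition Allergy is 0.0546 / 0.1893 ≈ 0.288.

0.288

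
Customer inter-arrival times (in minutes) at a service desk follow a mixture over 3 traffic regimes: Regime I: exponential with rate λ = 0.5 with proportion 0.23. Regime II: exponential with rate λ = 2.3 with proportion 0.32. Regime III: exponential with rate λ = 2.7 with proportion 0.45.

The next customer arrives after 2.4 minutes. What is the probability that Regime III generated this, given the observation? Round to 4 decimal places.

The responsibility of component k is π_k f_k(x) divided by Σ_j π_j f_j(x).
Component likelihoods at x = 2.4 minutes:
  L_I = 0.5·e^(−0.5·2.4) = 0.5·e^(−1.2000) = 0.150597
  L_II = 2.3·e^(−2.3·2.4) = 2.3·e^(−5.5200) = 0.00921345
  L_III = 2.7·e^(−2.7·2.4) = 2.7·e^(−6.4800) = 0.00414129
Multiply by the mixture weights:
  π_I·L_I = 0.23 × 0.150597 = 0.0346373
  π_II·L_II = 0.32 × 0.00921345 = 0.0029483
  π_III·L_III = 0.45 × 0.00414129 = 0.00186358
Marginal: 0.0346373 + 0.0029483 + 0.00186358 = 0.0394492
Responsibility of Regime III: 0.00186358 / 0.0394492 ≈ 0.0472

0.0472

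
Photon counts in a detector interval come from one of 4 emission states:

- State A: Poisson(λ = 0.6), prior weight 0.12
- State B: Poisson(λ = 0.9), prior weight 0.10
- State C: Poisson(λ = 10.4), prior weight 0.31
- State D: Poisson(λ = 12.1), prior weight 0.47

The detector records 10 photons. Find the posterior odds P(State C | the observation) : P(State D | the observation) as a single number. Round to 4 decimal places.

0.7944

The posterior odds equal the prior odds times the likelihood ratio: (π_i/π_j)·(f_i(x)/f_j(x)).
Evaluate each component's likelihood at the observed value:
  L_A = e^(−0.6)·0.6^10/10! = 9.14477e-10
  L_B = e^(−0.9)·0.9^10/10! = 3.90658e-08
  L_C = e^(−10.4)·10.4^10/10! = 0.124139
  L_D = e^(−12.1)·12.1^10/10! = 0.103069
Posterior odds = (π_C·L_C) / (π_D·L_D) = (0.31·0.124139) / (0.47·0.103069) = 0.038483 / 0.0484424 ≈ 0.7944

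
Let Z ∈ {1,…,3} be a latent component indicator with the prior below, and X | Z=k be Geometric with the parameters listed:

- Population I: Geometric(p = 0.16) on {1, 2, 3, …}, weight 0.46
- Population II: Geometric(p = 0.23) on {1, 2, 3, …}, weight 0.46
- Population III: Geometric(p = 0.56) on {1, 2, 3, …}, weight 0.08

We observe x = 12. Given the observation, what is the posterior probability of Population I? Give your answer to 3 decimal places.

0.644

P(component k | x) = π_k·f_k(x) / marginal(x), where marginal(x) = Σ_j π_j·f_j(x).
Component likelihoods at x = 12:
  f_I = 0.16·(1−0.16)^11 = 0.16·0.146917 = 0.0235067
  f_II = 0.23·(1−0.23)^11 = 0.23·0.0564154 = 0.0129756
  f_III = 0.56·(1−0.56)^11 = 0.56·0.000119668 = 6.70143e-05
Unnormalised posteriors:
  π_I·f_I = 0.46 × 0.0235067 = 0.0108131
  π_II·f_II = 0.46 × 0.0129756 = 0.00596875
  π_III·f_III = 0.08 × 6.70143e-05 = 5.36114e-06
Normaliser: 0.0108131 + 0.00596875 + 5.36114e-06 = 0.0167872
P(Population I | the observation) ≈ 0.644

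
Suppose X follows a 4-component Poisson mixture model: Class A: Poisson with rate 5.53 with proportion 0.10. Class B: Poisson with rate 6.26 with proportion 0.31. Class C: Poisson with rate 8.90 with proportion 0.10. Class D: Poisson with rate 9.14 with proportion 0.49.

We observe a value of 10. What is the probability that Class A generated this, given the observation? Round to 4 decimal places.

0.0330

Apply Bayes' rule: the posterior for each component is proportional to its prior times its likelihood at x.
Poisson probabilities:
  p_A = 0.0292307
  p_B = 0.048674
  p_C = 0.117197
  p_D = 0.120295
Unnormalised posteriors:
  π_A·p_A = 0.10 × 0.0292307 = 0.00292307
  π_B·p_B = 0.31 × 0.048674 = 0.0150889
  π_C·p_C = 0.10 × 0.117197 = 0.0117197
  π_D·p_D = 0.49 × 0.120295 = 0.0589445
Normaliser: 0.00292307 + 0.0150889 + 0.0117197 + 0.0589445 = 0.0886762
Responsibility of Class A: 0.00292307 / 0.0886762 ≈ 0.0330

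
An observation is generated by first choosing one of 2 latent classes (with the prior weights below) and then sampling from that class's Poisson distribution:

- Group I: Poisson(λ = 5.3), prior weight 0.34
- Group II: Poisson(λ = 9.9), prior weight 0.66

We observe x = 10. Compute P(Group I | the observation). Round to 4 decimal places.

0.0902

By Bayes' theorem, P(k | x) = π_k f_k(x) / Σ_j π_j f_j(x).
Component likelihoods at x = 10:
  p_I = 0.0240566
  p_II = 0.125047
Multiply by the mixture weights:
  π_I·p_I = 0.34 × 0.0240566 = 0.00817926
  π_II·p_II = 0.66 × 0.125047 = 0.0825311
Normaliser: 0.00817926 + 0.0825311 = 0.0907103
Responsibility of Group I: 0.00817926 / 0.0907103 ≈ 0.0902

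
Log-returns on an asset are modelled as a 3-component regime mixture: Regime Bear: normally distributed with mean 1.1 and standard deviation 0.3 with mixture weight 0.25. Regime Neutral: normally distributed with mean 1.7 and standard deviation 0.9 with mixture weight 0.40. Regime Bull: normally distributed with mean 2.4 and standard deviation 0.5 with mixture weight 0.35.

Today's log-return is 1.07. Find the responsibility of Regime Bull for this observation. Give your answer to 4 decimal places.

The responsibility of component k is P(Z=k) f_k(x) divided by Σ_j P(Z=j) f_j(x).
Component likelihoods at x = 1.07:
  p_Bear = (1/(0.3·√(2π)))·exp(−(1.07−1.1)²/(2·0.3²)) = 1.329808·exp(-0.00500) = 1.32318
  p_Neutral = (1/(0.9·√(2π)))·exp(−(1.07−1.7)²/(2·0.9²)) = 0.443269·exp(-0.24500) = 0.346949
  p_Bull = (1/(0.5·√(2π)))·exp(−(1.07−2.4)²/(2·0.5²)) = 0.797885·exp(-3.53780) = 0.0232003
Weight by the priors:
  P(Z=Bear)·p_Bear = 0.25 × 1.32318 = 0.330794
  P(Z=Neutral)·p_Neutral = 0.40 × 0.346949 = 0.13878
  P(Z=Bull)·p_Bull = 0.35 × 0.0232003 = 0.00812009
Sum: 0.330794 + 0.13878 + 0.00812009 = 0.477693
P(Regime Bull | data) = 0.00812009 / 0.477693 ≈ 0.0170

0.0170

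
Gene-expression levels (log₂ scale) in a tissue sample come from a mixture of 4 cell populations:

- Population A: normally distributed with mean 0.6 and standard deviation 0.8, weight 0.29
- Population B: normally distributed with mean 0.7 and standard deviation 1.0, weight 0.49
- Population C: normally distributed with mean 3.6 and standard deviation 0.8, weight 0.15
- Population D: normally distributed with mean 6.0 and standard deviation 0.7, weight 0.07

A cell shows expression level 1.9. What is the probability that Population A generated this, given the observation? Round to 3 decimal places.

Apply Bayes' rule: the posterior for each component is proportional to its prior times its likelihood at x.
Evaluate each component's likelihood at the observed value:
  f_A = 0.133173
  f_B = 0.194186
  f_C = 0.0521512
  f_D = 2.02457e-08
Multiply by the mixture weights:
  P(Z=A)·f_A = 0.29 × 0.133173 = 0.0386201
  P(Z=B)·f_B = 0.49 × 0.194186 = 0.0951512
  P(Z=C)·f_C = 0.15 × 0.0521512 = 0.00782268
  P(Z=D)·f_D = 0.07 × 2.02457e-08 = 1.4172e-09
Marginal: 0.0386201 + 0.0951512 + 0.00782268 + 1.4172e-09 = 0.141594
Responsibility of Population A: 0.0386201 / 0.141594 ≈ 0.273

0.273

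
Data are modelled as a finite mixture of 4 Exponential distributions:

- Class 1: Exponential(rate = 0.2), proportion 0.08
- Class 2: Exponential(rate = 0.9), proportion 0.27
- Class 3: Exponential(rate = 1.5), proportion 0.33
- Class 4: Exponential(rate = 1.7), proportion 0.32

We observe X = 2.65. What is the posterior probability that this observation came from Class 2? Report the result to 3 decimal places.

0.475

By Bayes' theorem, P(k | x) = w_k f_k(x) / Σ_j w_j f_j(x).
Exponential densities:
  L_1 = 0.117721
  L_2 = 0.0828801
  L_3 = 0.028169
  L_4 = 0.0187911
Weight by the priors:
  w_1·L_1 = 0.08 × 0.117721 = 0.00941768
  w_2·L_2 = 0.27 × 0.0828801 = 0.0223776
  w_3·L_3 = 0.33 × 0.028169 = 0.00929575
  w_4·L_4 = 0.32 × 0.0187911 = 0.00601315
Evidence: 0.00941768 + 0.0223776 + 0.00929575 + 0.00601315 = 0.0471042
Responsibility of Class 2: 0.0223776 / 0.0471042 ≈ 0.475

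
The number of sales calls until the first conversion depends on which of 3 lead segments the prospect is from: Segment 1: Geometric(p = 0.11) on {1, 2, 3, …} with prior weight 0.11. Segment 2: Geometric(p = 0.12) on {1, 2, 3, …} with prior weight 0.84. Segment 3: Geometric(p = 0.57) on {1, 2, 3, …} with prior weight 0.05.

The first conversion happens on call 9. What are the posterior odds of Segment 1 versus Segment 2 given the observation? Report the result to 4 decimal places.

Posterior odds = (π_i f_i(x)) / (π_j f_j(x)); the normalising sum cancels.
Geometric probabilities:
  f_1 = 0.11·(1−0.11)^8 = 0.11·0.393659 = 0.0433025
  f_2 = 0.12·(1−0.12)^8 = 0.12·0.359635 = 0.0431561
  f_3 = 0.57·(1−0.57)^8 = 0.57·0.00116882 = 0.000666227
0.00476327 / 0.0362512 ≈ 0.1314

0.1314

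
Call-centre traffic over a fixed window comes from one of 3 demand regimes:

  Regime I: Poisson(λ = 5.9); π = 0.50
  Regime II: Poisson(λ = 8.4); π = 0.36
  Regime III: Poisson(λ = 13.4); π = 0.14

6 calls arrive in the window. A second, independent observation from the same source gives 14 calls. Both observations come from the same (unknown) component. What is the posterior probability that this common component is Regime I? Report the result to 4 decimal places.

0.1278

P(component k | x) = π_k·f_k(x) / marginal(x), where marginal(x) = Σ_j π_j·f_j(x).
Since both observations come from the same component, the likelihood for component k is f_k(x₁)·f_k(x₂).
  L_I = [0.160488] × [0.00194618] = 0.000312338
  L_II = [0.109716] × [0.0224609] = 0.00246432
  L_III = [0.0121829] × [0.104595] = 0.00127427
Multiply by the mixture weights:
  π_I·L_I = 0.50 × 0.000312338 = 0.000156169
  π_II·L_II = 0.36 × 0.00246432 = 0.000887156
  π_III·L_III = 0.14 × 0.00127427 = 0.000178398
Sum: 0.000156169 + 0.000887156 + 0.000178398 = 0.00122172
So the posterior for Regime I is 0.000156169 / 0.00122172 ≈ 0.1278.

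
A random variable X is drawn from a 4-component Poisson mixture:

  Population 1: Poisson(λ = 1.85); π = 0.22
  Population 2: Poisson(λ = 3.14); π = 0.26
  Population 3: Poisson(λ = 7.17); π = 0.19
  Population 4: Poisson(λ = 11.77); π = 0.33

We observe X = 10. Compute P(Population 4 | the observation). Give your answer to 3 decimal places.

By Bayes' theorem, P(k | x) = π_k f_k(x) / Σ_j π_j f_j(x).
Evaluate each component's likelihood at the observed value:
  L_1 = e^(−1.85)·1.85^10/10! = 2.03474e-05
  L_2 = e^(−3.14)·3.14^10/10! = 0.00111134
  L_3 = e^(−7.17)·7.17^10/10! = 0.0761267
  L_4 = e^(−11.77)·11.77^10/10! = 0.108732
Prior × likelihood for each component:
  π_1·L_1 = 0.22 × 2.03474e-05 = 4.47643e-06
  π_2·L_2 = 0.26 × 0.00111134 = 0.00028895
  π_3·L_3 = 0.19 × 0.0761267 = 0.0144641
  π_4·L_4 = 0.33 × 0.108732 = 0.0358814
Sum: 4.47643e-06 + 0.00028895 + 0.0144641 + 0.0358814 = 0.0506389
P(Population 4 | x) = 0.0358814 / 0.0506389 ≈ 0.709

0.709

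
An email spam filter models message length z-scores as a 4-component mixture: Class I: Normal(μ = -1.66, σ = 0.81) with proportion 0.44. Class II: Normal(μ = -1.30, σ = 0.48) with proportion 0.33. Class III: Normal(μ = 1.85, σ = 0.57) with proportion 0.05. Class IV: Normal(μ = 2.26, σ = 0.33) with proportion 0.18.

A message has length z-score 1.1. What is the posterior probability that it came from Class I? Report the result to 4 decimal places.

Apply Bayes' rule: the posterior for each component is proportional to its prior times its likelihood at x.
Component likelihoods at x = 1.1:
  p_I = (1/(0.81·√(2π)))·exp(−(1.1−-1.66)²/(2·0.81²)) = 0.492521·exp(-5.80521) = 0.00148338
  p_II = (1/(0.48·√(2π)))·exp(−(1.1−-1.30)²/(2·0.48²)) = 0.831130·exp(-12.50000) = 3.09733e-06
  p_III = (1/(0.57·√(2π)))·exp(−(1.1−1.85)²/(2·0.57²)) = 0.699899·exp(-0.86565) = 0.294502
  p_IV = (1/(0.33·√(2π)))·exp(−(1.1−2.26)²/(2·0.33²)) = 1.208916·exp(-6.17815) = 0.00250762
Weight by the priors:
  π_I·p_I = 0.44 × 0.00148338 = 0.000652688
  π_II·p_II = 0.33 × 3.09733e-06 = 1.02212e-06
  π_III·p_III = 0.05 × 0.294502 = 0.0147251
  π_IV·p_IV = 0.18 × 0.00250762 = 0.000451372
Evidence: 0.000652688 + 1.02212e-06 + 0.0147251 + 0.000451372 = 0.0158302
Responsibility of Class I: 0.000652688 / 0.0158302 ≈ 0.0412

0.0412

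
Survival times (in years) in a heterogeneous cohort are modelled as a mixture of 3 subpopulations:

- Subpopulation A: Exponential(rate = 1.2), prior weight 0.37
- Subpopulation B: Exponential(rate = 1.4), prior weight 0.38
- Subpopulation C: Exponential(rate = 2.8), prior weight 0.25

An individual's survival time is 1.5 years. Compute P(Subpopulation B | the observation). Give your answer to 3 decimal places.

0.437

By Bayes' theorem, P(k | x) = w_k f_k(x) / Σ_j w_j f_j(x).
Evaluate each component's likelihood at the observed value:
  f_A = 1.2·e^(−1.2·1.5) = 1.2·e^(−1.8000) = 0.198359
  f_B = 1.4·e^(−1.4·1.5) = 1.4·e^(−2.1000) = 0.171439
  f_C = 2.8·e^(−2.8·1.5) = 2.8·e^(−4.2000) = 0.0419876
Weight by the priors:
  w_A·f_A = 0.37 × 0.198359 = 0.0733927
  w_B·f_B = 0.38 × 0.171439 = 0.0651468
  w_C·f_C = 0.25 × 0.0419876 = 0.0104969
Evidence: 0.0733927 + 0.0651468 + 0.0104969 = 0.149036
So the posterior for Subpopulation B is 0.0651468 / 0.149036 ≈ 0.437.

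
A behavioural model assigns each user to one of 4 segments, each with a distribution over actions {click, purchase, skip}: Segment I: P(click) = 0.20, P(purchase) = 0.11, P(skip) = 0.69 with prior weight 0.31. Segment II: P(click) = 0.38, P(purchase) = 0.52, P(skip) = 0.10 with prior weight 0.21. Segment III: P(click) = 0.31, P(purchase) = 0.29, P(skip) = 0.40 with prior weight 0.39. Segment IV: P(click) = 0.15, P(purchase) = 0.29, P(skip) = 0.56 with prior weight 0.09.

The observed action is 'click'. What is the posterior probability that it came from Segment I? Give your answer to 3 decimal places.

P(component k | x) = w_k·f_k(x) / marginal(x), where marginal(x) = Σ_j w_j·f_j(x).
Categorical probabilities:
  p_I = P(click | comp) = 0.20
  p_II = P(click | comp) = 0.38
  p_III = P(click | comp) = 0.31
  p_IV = P(click | comp) = 0.15
Unnormalised posteriors:
  w_I·p_I = 0.31 × 0.2 = 0.062
  w_II·p_II = 0.21 × 0.38 = 0.0798
  w_III·p_III = 0.39 × 0.31 = 0.1209
  w_IV·p_IV = 0.09 × 0.15 = 0.0135
Evidence: 0.062 + 0.0798 + 0.1209 + 0.0135 = 0.2762
P(Segment I | data) = 0.062 / 0.2762 ≈ 0.224

0.224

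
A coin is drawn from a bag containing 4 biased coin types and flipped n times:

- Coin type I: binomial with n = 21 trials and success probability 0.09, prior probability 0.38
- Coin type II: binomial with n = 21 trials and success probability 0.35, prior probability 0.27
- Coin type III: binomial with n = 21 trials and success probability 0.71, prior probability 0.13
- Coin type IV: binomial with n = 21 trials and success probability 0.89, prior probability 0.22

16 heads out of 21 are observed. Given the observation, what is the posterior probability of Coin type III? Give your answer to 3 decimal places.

0.669

By Bayes' theorem, P(k | x) = P(Z=k) f_k(x) / Σ_j P(Z=j) f_j(x).
Evaluate each component's likelihood at the observed value:
  p_I = C(21,16)·0.09^16·0.91^5 = 20349·1.85302e-17·0.624032 = 2.35304e-13
  p_II = C(21,16)·0.35^16·0.65^5 = 20349·5.07094e-08·0.116029 = 0.000119729
  p_III = C(21,16)·0.71^16·0.29^5 = 20349·0.00416998·0.00205111 = 0.174047
  p_IV = C(21,16)·0.89^16·0.11^5 = 20349·0.154967·1.61051e-05 = 0.0507863
Prior × likelihood for each component:
  P(Z=I)·p_I = 0.38 × 2.35304e-13 = 8.94157e-14
  P(Z=II)·p_II = 0.27 × 0.000119729 = 3.23268e-05
  P(Z=III)·p_III = 0.13 × 0.174047 = 0.0226261
  P(Z=IV)·p_IV = 0.22 × 0.0507863 = 0.011173
Normaliser: 8.94157e-14 + 3.23268e-05 + 0.0226261 + 0.011173 = 0.0338314
Responsibility of Coin type III: 0.0226261 / 0.0338314 ≈ 0.669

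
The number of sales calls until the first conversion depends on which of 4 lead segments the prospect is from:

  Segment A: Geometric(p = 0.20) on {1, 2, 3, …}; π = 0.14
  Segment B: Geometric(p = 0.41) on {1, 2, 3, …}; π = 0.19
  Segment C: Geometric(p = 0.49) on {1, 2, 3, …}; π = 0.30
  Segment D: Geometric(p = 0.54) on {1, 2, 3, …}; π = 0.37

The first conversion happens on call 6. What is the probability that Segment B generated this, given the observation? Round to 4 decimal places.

0.2327

Posterior ∝ prior × likelihood, so P(k | x) ∝ π_k f_k(x); normalise over all components.
Geometric probabilities:
  L_A = 0.20·(1−0.20)^5 = 0.20·0.32768 = 0.065536
  L_B = 0.41·(1−0.41)^5 = 0.41·0.0714924 = 0.0293119
  L_C = 0.49·(1−0.49)^5 = 0.49·0.0345025 = 0.0169062
  L_D = 0.54·(1−0.54)^5 = 0.54·0.0205963 = 0.011122
Unnormalised posteriors:
  π_A·L_A = 0.14 × 0.065536 = 0.00917504
  π_B·L_B = 0.19 × 0.0293119 = 0.00556926
  π_C·L_C = 0.30 × 0.0169062 = 0.00507187
  π_D·L_D = 0.37 × 0.011122 = 0.00411514
Denominator: 0.00917504 + 0.00556926 + 0.00507187 + 0.00411514 = 0.0239313
P(Segment B | data) = 0.00556926 / 0.0239313 ≈ 0.2327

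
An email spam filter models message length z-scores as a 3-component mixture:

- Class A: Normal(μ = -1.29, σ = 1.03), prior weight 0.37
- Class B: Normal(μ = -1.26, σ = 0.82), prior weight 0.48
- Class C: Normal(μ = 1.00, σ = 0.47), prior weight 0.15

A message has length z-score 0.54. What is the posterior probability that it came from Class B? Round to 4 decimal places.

By Bayes' theorem, P(k | x) = π_k f_k(x) / Σ_j π_j f_j(x).
Component likelihoods at x = 0.54:
  f_A = 0.0799122
  f_B = 0.043728
  f_C = 0.525784
Unnormalised posteriors:
  π_A·f_A = 0.37 × 0.0799122 = 0.0295675
  π_B·f_B = 0.48 × 0.043728 = 0.0209894
  π_C·f_C = 0.15 × 0.525784 = 0.0788675
Denominator: 0.0295675 + 0.0209894 + 0.0788675 = 0.129424
So the posterior for Class B is 0.0209894 / 0.129424 ≈ 0.1622.

0.1622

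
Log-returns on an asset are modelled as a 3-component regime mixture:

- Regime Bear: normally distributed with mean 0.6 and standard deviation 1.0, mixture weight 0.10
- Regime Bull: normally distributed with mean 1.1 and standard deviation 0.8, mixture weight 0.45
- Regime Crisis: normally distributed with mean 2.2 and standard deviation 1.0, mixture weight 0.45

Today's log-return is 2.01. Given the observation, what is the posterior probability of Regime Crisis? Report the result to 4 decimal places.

P(component k | x) = π_k·f_k(x) / marginal(x), where marginal(x) = Σ_j π_j·f_j(x).
Component likelihoods at x = 2.01:
  f_Bear = 0.147639
  f_Bull = 0.261127
  f_Crisis = 0.391806
Weight by the priors:
  π_Bear·f_Bear = 0.10 × 0.147639 = 0.0147639
  π_Bull·f_Bull = 0.45 × 0.261127 = 0.117507
  π_Crisis·f_Crisis = 0.45 × 0.391806 = 0.176313
Denominator: 0.0147639 + 0.117507 + 0.176313 = 0.308584
Responsibility of Regime Crisis: 0.176313 / 0.308584 ≈ 0.5714

0.5714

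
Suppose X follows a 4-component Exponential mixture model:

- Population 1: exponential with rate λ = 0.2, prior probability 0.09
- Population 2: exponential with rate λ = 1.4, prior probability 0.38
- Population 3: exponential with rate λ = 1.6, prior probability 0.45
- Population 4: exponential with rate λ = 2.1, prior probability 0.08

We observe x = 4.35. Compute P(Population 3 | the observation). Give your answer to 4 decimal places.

By Bayes' theorem, P(k | x) = w_k f_k(x) / Σ_j w_j f_j(x).
Component likelihoods at x = 4.35:
  p_1 = 0.2·e^(−0.2·4.35) = 0.2·e^(−0.8700) = 0.0837903
  p_2 = 1.4·e^(−1.4·4.35) = 1.4·e^(−6.0900) = 0.00317157
  p_3 = 1.6·e^(−1.6·4.35) = 1.6·e^(−6.9600) = 0.00151855
  p_4 = 2.1·e^(−2.1·4.35) = 2.1·e^(−9.1350) = 0.000226433
Weight by the priors:
  w_1·p_1 = 0.09 × 0.0837903 = 0.00754113
  w_2·p_2 = 0.38 × 0.00317157 = 0.0012052
  w_3·p_3 = 0.45 × 0.00151855 = 0.00068335
  w_4·p_4 = 0.08 × 0.000226433 = 1.81146e-05
Evidence: 0.00754113 + 0.0012052 + 0.00068335 + 1.81146e-05 = 0.00944779
So the posterior for Population 3 is 0.00068335 / 0.00944779 ≈ 0.0723.

0.0723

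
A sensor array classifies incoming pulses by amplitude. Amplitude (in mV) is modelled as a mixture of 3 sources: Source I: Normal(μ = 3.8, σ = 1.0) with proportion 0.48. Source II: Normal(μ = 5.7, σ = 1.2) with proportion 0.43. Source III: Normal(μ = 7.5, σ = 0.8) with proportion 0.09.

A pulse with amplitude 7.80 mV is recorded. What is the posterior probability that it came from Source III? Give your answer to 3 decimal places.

0.575

Apply Bayes' rule: the posterior for each component is proportional to its prior times its likelihood at x.
Normal densities:
  f_I = (1/(1.0·√(2π)))·exp(−(7.80−3.8)²/(2·1.0²)) = 0.398942·exp(-8.00000) = 0.00013383
  f_II = (1/(1.2·√(2π)))·exp(−(7.80−5.7)²/(2·1.2²)) = 0.332452·exp(-1.53125) = 0.0718978
  f_III = (1/(0.8·√(2π)))·exp(−(7.80−7.5)²/(2·0.8²)) = 0.498678·exp(-0.07031) = 0.464819
Weight by the priors:
  w_I·f_I = 0.48 × 0.00013383 = 6.42385e-05
  w_II·f_II = 0.43 × 0.0718978 = 0.030916
  w_III·f_III = 0.09 × 0.464819 = 0.0418337
Denominator: 6.42385e-05 + 0.030916 + 0.0418337 = 0.072814
P(Source III | the observation) = 0.0418337 / 0.072814 ≈ 0.575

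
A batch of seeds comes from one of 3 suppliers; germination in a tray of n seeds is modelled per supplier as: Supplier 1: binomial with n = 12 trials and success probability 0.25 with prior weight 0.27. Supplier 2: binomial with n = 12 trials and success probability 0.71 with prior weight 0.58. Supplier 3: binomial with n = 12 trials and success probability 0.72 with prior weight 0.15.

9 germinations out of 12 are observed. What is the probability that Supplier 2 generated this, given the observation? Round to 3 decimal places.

0.791

Apply Bayes' rule: the posterior for each component is proportional to its prior times its likelihood at x.
Component likelihoods at x = 9 germinations out of 12:
  f_1 = 0.000354052
  f_2 = 0.246004
  f_3 = 0.251125
Unnormalised posteriors:
  w_1·f_1 = 0.27 × 0.000354052 = 9.55939e-05
  w_2·f_2 = 0.58 × 0.246004 = 0.142682
  w_3·f_3 = 0.15 × 0.251125 = 0.0376687
Denominator: 9.55939e-05 + 0.142682 + 0.0376687 = 0.180446
P(Supplier 2 | data) ≈ 0.791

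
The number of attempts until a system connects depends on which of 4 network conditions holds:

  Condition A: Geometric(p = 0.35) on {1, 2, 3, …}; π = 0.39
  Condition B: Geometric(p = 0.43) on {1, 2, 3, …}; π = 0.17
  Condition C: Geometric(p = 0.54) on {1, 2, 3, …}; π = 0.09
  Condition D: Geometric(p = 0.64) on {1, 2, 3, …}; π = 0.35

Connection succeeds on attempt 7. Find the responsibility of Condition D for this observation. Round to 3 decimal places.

By Bayes' theorem, P(k | x) = w_k f_k(x) / Σ_j w_j f_j(x).
Evaluate each component's likelihood at the observed value:
  p_A = 0.35·(1−0.35)^6 = 0.35·0.0754189 = 0.0263966
  p_B = 0.43·(1−0.43)^6 = 0.43·0.0342964 = 0.0147475
  p_C = 0.54·(1−0.54)^6 = 0.54·0.0094743 = 0.00511612
  p_D = 0.64·(1−0.64)^6 = 0.64·0.00217678 = 0.00139314
Weight by the priors:
  w_A·p_A = 0.39 × 0.0263966 = 0.0102947
  w_B·p_B = 0.17 × 0.0147475 = 0.00250707
  w_C·p_C = 0.09 × 0.00511612 = 0.000460451
  w_D·p_D = 0.35 × 0.00139314 = 0.000487599
Sum: 0.0102947 + 0.00250707 + 0.000460451 + 0.000487599 = 0.0137498
P(Condition D | 7) = 0.000487599 / 0.0137498 ≈ 0.035

0.035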